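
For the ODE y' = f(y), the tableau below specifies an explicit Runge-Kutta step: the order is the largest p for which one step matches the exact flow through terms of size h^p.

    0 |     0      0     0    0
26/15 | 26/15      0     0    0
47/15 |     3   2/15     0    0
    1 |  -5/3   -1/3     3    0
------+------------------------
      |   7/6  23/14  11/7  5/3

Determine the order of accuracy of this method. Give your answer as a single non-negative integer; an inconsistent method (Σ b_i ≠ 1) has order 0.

0

b = (7/6, 23/14, 11/7, 5/3)
c = (0, 26/15, 47/15, 1)
Ac = (0, 0, 52/225, 397/45)
Σ b_i: 7/6·1 + 23/14·1 + 11/7·1 + 5/3·1 = 127/21 ≠ 1 ⇒ order 0.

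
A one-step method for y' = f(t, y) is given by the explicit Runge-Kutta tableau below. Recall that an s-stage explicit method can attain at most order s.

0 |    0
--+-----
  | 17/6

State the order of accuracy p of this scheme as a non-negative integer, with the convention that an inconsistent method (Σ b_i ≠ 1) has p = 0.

0

b = (17/6)
c = (0)
Σ b_i: 17/6·1 = 17/6 ≠ 1 ⇒ order 0.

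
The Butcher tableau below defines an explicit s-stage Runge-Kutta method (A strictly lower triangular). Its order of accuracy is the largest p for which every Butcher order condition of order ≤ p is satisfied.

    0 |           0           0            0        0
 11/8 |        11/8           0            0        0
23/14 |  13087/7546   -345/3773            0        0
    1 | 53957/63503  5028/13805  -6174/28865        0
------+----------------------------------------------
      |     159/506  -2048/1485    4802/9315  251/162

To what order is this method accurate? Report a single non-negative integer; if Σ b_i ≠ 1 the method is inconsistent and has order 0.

4

b = (159/506, -2048/1485, 4802/9315, 251/162)
c = (0, 11/8, 23/14, 1)
Ac = (0, 0, -345/2744, 75/502)
Σ b_i: 159/506·1 + (-2048/1485)·1 + 4802/9315·1 + 251/162·1 = 1 ✓
b·c: (-2048/1485)·11/8 + 4802/9315·23/14 + 251/162·1 = 1/2 ✓
b·c²: (-2048/1485)·121/64 + 4802/9315·529/196 + 251/162·1 = 1/3 ✓
b·Ac: 4802/9315·(-345/2744) + 251/162·75/502 = 1/6 ✓
b·c³: (-2048/1485)·1331/512 + 4802/9315·12167/2744 + 251/162·1 = 1/4 ✓
b·(c∘Ac): 4802/9315·(-7935/38416) + 251/162·75/502 = 1/8 ✓
b·Ac²: 4802/9315·(-3795/21952) + 251/162·447/4016 = 1/12 ✓
b·A²c: 251/162·27/1004 = 1/24 ✓; 4 stages ⇒ order 4.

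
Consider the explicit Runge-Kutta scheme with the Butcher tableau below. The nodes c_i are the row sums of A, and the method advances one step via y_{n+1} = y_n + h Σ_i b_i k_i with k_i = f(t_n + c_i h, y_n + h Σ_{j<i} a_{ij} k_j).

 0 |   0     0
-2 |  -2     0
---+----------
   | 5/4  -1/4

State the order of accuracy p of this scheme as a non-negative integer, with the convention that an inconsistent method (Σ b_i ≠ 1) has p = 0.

b = (5/4, -1/4)
c = (0, -2)
Σ b_i: 5/4·1 + (-1/4)·1 = 1 ✓
b·c: (-1/4)·(-2) = 1/2 ✓; 2 stages ⇒ order 2.

2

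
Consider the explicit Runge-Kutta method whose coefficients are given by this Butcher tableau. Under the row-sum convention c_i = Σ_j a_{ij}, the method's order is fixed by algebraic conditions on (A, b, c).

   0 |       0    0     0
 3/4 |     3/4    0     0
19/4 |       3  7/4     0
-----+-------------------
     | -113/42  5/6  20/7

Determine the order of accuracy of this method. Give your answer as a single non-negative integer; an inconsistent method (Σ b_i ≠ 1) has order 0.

1

b = (-113/42, 5/6, 20/7)
c = (0, 3/4, 19/4)
Ac = (0, 0, 21/16)
Σ b_i: (-113/42)·1 + 5/6·1 + 20/7·1 = 1 ✓
b·c: 5/6·3/4 + 20/7·19/4 = 795/56 ≠ 1/2 ⇒ order 1.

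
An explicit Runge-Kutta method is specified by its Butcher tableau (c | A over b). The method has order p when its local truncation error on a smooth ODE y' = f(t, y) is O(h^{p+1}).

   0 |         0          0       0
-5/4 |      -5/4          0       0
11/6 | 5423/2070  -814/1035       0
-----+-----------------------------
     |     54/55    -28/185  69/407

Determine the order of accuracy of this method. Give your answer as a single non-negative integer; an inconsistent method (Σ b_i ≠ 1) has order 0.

b = (54/55, -28/185, 69/407)
c = (0, -5/4, 11/6)
Ac = (0, 0, 407/414)
Σ b_i: 54/55·1 + (-28/185)·1 + 69/407·1 = 1 ✓
b·c: (-28/185)·(-5/4) + 69/407·11/6 = 1/2 ✓
b·c²: (-28/185)·25/16 + 69/407·121/36 = 1/3 ✓
b·Ac: 69/407·407/414 = 1/6 ✓; 3 stages ⇒ order 3.

3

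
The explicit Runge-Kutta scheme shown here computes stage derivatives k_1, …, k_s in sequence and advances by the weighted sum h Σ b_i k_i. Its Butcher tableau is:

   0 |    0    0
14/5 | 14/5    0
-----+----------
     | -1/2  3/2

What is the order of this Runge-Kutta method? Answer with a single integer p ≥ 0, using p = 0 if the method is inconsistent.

b = (-1/2, 3/2)
c = (0, 14/5)
Σ b_i: (-1/2)·1 + 3/2·1 = 1 ✓
b·c: 3/2·14/5 = 21/5 ≠ 1/2 ⇒ order 1.

1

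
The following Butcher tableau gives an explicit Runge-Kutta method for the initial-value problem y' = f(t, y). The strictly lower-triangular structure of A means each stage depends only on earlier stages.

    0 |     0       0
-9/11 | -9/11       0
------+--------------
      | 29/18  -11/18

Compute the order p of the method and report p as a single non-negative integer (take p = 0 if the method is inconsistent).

2

b = (29/18, -11/18)
c = (0, -9/11)
Σ b_i: 29/18·1 + (-11/18)·1 = 1 ✓
b·c: (-11/18)·(-9/11) = 1/2 ✓; 2 stages ⇒ order 2.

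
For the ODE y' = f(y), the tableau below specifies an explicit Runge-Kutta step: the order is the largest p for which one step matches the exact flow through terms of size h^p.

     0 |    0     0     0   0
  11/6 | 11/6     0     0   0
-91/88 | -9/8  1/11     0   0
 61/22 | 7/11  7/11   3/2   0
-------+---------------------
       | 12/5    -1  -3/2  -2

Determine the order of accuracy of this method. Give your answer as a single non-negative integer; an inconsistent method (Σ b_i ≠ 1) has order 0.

b = (12/5, -1, -3/2, -2)
c = (0, 11/6, -91/88, 61/22)
Ac = (0, 0, 1/6, -203/528)
Σ b_i: 12/5·1 + (-1)·1 + (-3/2)·1 + (-2)·1 = -21/10 ≠ 1 ⇒ order 0.

0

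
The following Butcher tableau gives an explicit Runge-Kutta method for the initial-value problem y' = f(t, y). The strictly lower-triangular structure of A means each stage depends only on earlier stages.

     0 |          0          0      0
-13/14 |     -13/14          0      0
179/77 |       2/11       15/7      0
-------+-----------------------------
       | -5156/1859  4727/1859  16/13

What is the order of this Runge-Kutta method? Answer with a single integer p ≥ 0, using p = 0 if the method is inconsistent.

2

b = (-5156/1859, 4727/1859, 16/13)
c = (0, -13/14, 179/77)
Ac = (0, 0, -195/98)
Σ b_i: (-5156/1859)·1 + 4727/1859·1 + 16/13·1 = 1 ✓
b·c: 4727/1859·(-13/14) + 16/13·179/77 = 1/2 ✓
b·c²: 4727/1859·169/196 + 16/13·32041/5929 = 2726585/308308 ≠ 1/3 ⇒ order 2.
b·Ac: 16/13·(-195/98) = -120/49 ≠ 1/6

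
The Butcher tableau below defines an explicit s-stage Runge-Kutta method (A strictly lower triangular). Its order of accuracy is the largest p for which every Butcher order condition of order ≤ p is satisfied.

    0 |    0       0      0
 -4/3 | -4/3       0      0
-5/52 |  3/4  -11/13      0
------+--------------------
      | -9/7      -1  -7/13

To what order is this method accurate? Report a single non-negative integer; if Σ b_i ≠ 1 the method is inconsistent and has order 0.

b = (-9/7, -1, -7/13)
c = (0, -4/3, -5/52)
Ac = (0, 0, 44/39)
Σ b_i: (-9/7)·1 + (-1)·1 + (-7/13)·1 = -257/91 ≠ 1 ⇒ order 0.

0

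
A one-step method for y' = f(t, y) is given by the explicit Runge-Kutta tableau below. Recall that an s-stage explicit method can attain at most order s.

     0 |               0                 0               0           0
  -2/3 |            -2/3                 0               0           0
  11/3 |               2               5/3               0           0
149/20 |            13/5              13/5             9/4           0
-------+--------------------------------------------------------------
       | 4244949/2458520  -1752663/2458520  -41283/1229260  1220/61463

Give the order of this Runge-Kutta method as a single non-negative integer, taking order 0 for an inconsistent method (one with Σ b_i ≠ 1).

3

b = (4244949/2458520, -1752663/2458520, -41283/1229260, 1220/61463)
c = (0, -2/3, 11/3, 149/20)
Ac = (0, 0, -10/9, 391/60)
Σ b_i: 4244949/2458520·1 + (-1752663/2458520)·1 + (-41283/1229260)·1 + 1220/61463·1 = 1 ✓
b·c: (-1752663/2458520)·(-2/3) + (-41283/1229260)·11/3 + 1220/61463·149/20 = 1/2 ✓
b·c²: (-1752663/2458520)·4/9 + (-41283/1229260)·121/9 + 1220/61463·22201/400 = 1/3 ✓
b·Ac: (-41283/1229260)·(-10/9) + 1220/61463·391/60 = 1/6 ✓
b·c³: (-1752663/2458520)·(-8/27) + (-41283/1229260)·1331/27 + 1220/61463·3307949/8000 = 1496483861/221266800 ≠ 1/4 ⇒ order 3.
b·(c∘Ac): (-41283/1229260)·(-110/27) + 1220/61463·58259/1200 = 4058369/3687780 ≠ 1/8
b·Ac²: (-41283/1229260)·20/27 + 1220/61463·5653/180 = 331072/553167 ≠ 1/12
b·A²c: 1220/61463·(-5/2) = -3050/61463 ≠ 1/24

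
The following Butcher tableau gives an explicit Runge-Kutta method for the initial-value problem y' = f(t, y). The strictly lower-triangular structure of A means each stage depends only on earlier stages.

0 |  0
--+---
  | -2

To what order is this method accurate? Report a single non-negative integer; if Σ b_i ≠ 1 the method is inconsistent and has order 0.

b = (-2)
c = (0)
Σ b_i: (-2)·1 = -2 ≠ 1 ⇒ order 0.

0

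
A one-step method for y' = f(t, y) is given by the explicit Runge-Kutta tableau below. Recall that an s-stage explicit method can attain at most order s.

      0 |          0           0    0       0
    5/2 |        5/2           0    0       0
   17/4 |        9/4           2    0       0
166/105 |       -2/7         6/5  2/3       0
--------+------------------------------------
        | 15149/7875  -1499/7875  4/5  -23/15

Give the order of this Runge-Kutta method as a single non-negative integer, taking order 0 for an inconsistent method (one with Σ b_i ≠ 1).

2

b = (15149/7875, -1499/7875, 4/5, -23/15)
c = (0, 5/2, 17/4, 166/105)
Ac = (0, 0, 5, 35/6)
Σ b_i: 15149/7875·1 + (-1499/7875)·1 + 4/5·1 + (-23/15)·1 = 1 ✓
b·c: (-1499/7875)·5/2 + 4/5·17/4 + (-23/15)·166/105 = 1/2 ✓
b·c²: (-1499/7875)·25/4 + 4/5·289/16 + (-23/15)·27556/11025 = 1559137/165375 ≠ 1/3 ⇒ order 2.
b·Ac: 4/5·5 + (-23/15)·35/6 = -89/18 ≠ 1/6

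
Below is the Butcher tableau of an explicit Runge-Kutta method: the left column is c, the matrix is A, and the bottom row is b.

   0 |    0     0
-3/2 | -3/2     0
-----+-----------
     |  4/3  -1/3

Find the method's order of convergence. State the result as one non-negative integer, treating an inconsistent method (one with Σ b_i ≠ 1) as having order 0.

2

b = (4/3, -1/3)
c = (0, -3/2)
Σ b_i: 4/3·1 + (-1/3)·1 = 1 ✓
b·c: (-1/3)·(-3/2) = 1/2 ✓; 2 stages ⇒ order 2.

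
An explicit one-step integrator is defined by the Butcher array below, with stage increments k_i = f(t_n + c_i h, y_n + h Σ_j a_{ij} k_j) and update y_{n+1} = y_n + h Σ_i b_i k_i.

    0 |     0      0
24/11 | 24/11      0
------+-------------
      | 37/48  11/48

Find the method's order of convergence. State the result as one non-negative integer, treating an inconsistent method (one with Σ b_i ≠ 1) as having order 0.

2

b = (37/48, 11/48)
c = (0, 24/11)
Σ b_i: 37/48·1 + 11/48·1 = 1 ✓
b·c: 11/48·24/11 = 1/2 ✓; 2 stages ⇒ order 2.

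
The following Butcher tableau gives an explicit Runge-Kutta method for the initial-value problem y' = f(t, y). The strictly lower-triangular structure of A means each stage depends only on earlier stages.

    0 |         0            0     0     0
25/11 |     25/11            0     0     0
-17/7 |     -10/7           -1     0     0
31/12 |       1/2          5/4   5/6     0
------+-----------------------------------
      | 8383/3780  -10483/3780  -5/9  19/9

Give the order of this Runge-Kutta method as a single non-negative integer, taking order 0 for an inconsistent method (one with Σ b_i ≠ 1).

2

b = (8383/3780, -10483/3780, -5/9, 19/9)
c = (0, 25/11, -17/7, 31/12)
Ac = (0, 0, -25/11, 755/924)
Σ b_i: 8383/3780·1 + (-10483/3780)·1 + (-5/9)·1 + 19/9·1 = 1 ✓
b·c: (-10483/3780)·25/11 + (-5/9)·(-17/7) + 19/9·31/12 = 1/2 ✓
b·c²: (-10483/3780)·625/121 + (-5/9)·289/49 + 19/9·961/144 = -2453779/698544 ≠ 1/3 ⇒ order 2.
b·Ac: (-5/9)·(-25/11) + 19/9·755/924 = 24845/8316 ≠ 1/6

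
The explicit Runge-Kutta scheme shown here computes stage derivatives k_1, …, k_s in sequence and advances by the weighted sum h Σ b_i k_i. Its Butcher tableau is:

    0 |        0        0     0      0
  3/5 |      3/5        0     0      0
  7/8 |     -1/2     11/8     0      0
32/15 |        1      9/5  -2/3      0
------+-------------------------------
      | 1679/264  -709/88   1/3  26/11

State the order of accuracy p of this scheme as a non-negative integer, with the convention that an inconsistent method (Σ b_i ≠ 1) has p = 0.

2

b = (1679/264, -709/88, 1/3, 26/11)
c = (0, 3/5, 7/8, 32/15)
Ac = (0, 0, 33/40, 149/300)
Σ b_i: 1679/264·1 + (-709/88)·1 + 1/3·1 + 26/11·1 = 1 ✓
b·c: (-709/88)·3/5 + 1/3·7/8 + 26/11·32/15 = 1/2 ✓
b·c²: (-709/88)·9/25 + 1/3·49/64 + 26/11·1024/225 = 1284929/158400 ≠ 1/3 ⇒ order 2.
b·Ac: 1/3·33/40 + 26/11·149/300 = 9563/6600 ≠ 1/6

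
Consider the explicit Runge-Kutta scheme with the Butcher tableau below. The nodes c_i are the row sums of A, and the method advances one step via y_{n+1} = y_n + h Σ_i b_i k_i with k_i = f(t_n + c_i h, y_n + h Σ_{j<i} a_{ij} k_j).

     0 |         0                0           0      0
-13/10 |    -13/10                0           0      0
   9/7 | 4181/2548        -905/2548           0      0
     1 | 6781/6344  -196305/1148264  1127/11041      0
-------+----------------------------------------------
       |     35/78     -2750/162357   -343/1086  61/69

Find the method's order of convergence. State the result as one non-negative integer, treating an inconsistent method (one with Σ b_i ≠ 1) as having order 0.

4

b = (35/78, -2750/162357, -343/1086, 61/69)
c = (0, -13/10, 9/7, 1)
Ac = (0, 0, 181/392, 345/976)
Σ b_i: 35/78·1 + (-2750/162357)·1 + (-343/1086)·1 + 61/69·1 = 1 ✓
b·c: (-2750/162357)·(-13/10) + (-343/1086)·9/7 + 61/69·1 = 1/2 ✓
b·c²: (-2750/162357)·169/100 + (-343/1086)·81/49 + 61/69·1 = 1/3 ✓
b·Ac: (-343/1086)·181/392 + 61/69·345/976 = 1/6 ✓
b·c³: (-2750/162357)·(-2197/1000) + (-343/1086)·729/343 + 61/69·1 = 1/4 ✓
b·(c∘Ac): (-343/1086)·1629/2744 + 61/69·345/976 = 1/8 ✓
b·Ac²: (-343/1086)·(-2353/3920) + 61/69·(-1173/9760) = 1/12 ✓
b·A²c: 61/69·23/488 = 1/24 ✓; 4 stages ⇒ order 4.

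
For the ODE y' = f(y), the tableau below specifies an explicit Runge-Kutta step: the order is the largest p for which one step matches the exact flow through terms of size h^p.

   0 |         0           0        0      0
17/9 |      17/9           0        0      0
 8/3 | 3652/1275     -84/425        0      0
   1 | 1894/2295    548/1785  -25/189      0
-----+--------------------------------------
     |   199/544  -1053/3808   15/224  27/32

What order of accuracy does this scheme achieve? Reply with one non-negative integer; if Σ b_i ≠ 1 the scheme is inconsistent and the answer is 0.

4

b = (199/544, -1053/3808, 15/224, 27/32)
c = (0, 17/9, 8/3, 1)
Ac = (0, 0, -28/75, 92/405)
Σ b_i: 199/544·1 + (-1053/3808)·1 + 15/224·1 + 27/32·1 = 1 ✓
b·c: (-1053/3808)·17/9 + 15/224·8/3 + 27/32·1 = 1/2 ✓
b·c²: (-1053/3808)·289/81 + 15/224·64/9 + 27/32·1 = 1/3 ✓
b·Ac: 15/224·(-28/75) + 27/32·92/405 = 1/6 ✓
b·c³: (-1053/3808)·4913/729 + 15/224·512/27 + 27/32·1 = 1/4 ✓
b·(c∘Ac): 15/224·(-224/225) + 27/32·92/405 = 1/8 ✓
b·Ac²: 15/224·(-476/675) + 27/32·188/1215 = 1/12 ✓
b·A²c: 27/32·4/81 = 1/24 ✓; 4 stages ⇒ order 4.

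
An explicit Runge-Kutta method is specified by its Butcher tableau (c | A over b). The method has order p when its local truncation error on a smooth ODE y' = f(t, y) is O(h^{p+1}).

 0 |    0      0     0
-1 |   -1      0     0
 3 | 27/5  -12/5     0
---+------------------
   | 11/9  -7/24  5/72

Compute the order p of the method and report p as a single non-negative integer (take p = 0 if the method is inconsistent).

b = (11/9, -7/24, 5/72)
c = (0, -1, 3)
Ac = (0, 0, 12/5)
Σ b_i: 11/9·1 + (-7/24)·1 + 5/72·1 = 1 ✓
b·c: (-7/24)·(-1) + 5/72·3 = 1/2 ✓
b·c²: (-7/24)·1 + 5/72·9 = 1/3 ✓
b·Ac: 5/72·12/5 = 1/6 ✓; 3 stages ⇒ order 3.

3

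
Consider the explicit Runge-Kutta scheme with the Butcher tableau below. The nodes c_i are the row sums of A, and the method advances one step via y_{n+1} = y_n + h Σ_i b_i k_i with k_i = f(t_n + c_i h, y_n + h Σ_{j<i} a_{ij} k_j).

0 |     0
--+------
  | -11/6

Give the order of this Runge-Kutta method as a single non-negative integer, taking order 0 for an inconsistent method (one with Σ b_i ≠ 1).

0

b = (-11/6)
c = (0)
Σ b_i: (-11/6)·1 = -11/6 ≠ 1 ⇒ order 0.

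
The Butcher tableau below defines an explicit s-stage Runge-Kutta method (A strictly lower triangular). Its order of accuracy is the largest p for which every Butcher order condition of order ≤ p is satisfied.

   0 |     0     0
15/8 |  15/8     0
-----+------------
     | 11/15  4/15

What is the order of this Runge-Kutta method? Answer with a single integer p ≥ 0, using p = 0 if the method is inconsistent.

b = (11/15, 4/15)
c = (0, 15/8)
Σ b_i: 11/15·1 + 4/15·1 = 1 ✓
b·c: 4/15·15/8 = 1/2 ✓; 2 stages ⇒ order 2.

2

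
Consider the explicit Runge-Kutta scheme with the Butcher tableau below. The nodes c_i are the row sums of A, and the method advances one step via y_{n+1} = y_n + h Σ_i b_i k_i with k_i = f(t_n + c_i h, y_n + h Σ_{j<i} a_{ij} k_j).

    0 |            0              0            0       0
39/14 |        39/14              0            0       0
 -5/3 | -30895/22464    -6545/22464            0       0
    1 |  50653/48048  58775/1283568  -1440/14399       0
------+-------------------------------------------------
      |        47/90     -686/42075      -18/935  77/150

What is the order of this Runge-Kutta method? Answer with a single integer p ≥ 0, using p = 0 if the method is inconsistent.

4

b = (47/90, -686/42075, -18/935, 77/150)
c = (0, 39/14, -5/3, 1)
Ac = (0, 0, -935/1152, 725/2464)
Σ b_i: 47/90·1 + (-686/42075)·1 + (-18/935)·1 + 77/150·1 = 1 ✓
b·c: (-686/42075)·39/14 + (-18/935)·(-5/3) + 77/150·1 = 1/2 ✓
b·c²: (-686/42075)·1521/196 + (-18/935)·25/9 + 77/150·1 = 1/3 ✓
b·Ac: (-18/935)·(-935/1152) + 77/150·725/2464 = 1/6 ✓
b·c³: (-686/42075)·59319/2744 + (-18/935)·(-125/27) + 77/150·1 = 1/4 ✓
b·(c∘Ac): (-18/935)·4675/3456 + 77/150·725/2464 = 1/8 ✓
b·Ac²: (-18/935)·(-12155/5376) + 77/150·2675/34496 = 1/12 ✓
b·A²c: 77/150·25/308 = 1/24 ✓; 4 stages ⇒ order 4.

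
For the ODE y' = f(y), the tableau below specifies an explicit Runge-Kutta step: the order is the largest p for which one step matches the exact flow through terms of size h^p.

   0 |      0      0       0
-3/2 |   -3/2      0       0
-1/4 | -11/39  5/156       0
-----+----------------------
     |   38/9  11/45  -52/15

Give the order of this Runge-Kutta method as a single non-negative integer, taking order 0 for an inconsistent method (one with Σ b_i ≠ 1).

b = (38/9, 11/45, -52/15)
c = (0, -3/2, -1/4)
Ac = (0, 0, -5/104)
Σ b_i: 38/9·1 + 11/45·1 + (-52/15)·1 = 1 ✓
b·c: 11/45·(-3/2) + (-52/15)·(-1/4) = 1/2 ✓
b·c²: 11/45·9/4 + (-52/15)·1/16 = 1/3 ✓
b·Ac: (-52/15)·(-5/104) = 1/6 ✓; 3 stages ⇒ order 3.

3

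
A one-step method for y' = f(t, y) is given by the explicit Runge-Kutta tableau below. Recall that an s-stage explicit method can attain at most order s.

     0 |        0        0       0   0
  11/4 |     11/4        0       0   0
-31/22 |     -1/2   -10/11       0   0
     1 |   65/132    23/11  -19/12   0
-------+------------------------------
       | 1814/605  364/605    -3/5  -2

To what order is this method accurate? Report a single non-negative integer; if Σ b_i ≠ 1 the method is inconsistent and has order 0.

2

b = (1814/605, 364/605, -3/5, -2)
c = (0, 11/4, -31/22, 1)
Ac = (0, 0, -5/2, 2107/264)
Σ b_i: 1814/605·1 + 364/605·1 + (-3/5)·1 + (-2)·1 = 1 ✓
b·c: 364/605·11/4 + (-3/5)·(-31/22) + (-2)·1 = 1/2 ✓
b·c²: 364/605·121/16 + (-3/5)·961/484 + (-2)·1 = 822/605 ≠ 1/3 ⇒ order 2.
b·Ac: (-3/5)·(-5/2) + (-2)·2107/264 = -1909/132 ≠ 1/6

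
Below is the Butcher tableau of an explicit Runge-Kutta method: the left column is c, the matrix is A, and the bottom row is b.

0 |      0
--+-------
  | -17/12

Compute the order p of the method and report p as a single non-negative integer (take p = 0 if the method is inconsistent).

b = (-17/12)
c = (0)
Σ b_i: (-17/12)·1 = -17/12 ≠ 1 ⇒ order 0.

0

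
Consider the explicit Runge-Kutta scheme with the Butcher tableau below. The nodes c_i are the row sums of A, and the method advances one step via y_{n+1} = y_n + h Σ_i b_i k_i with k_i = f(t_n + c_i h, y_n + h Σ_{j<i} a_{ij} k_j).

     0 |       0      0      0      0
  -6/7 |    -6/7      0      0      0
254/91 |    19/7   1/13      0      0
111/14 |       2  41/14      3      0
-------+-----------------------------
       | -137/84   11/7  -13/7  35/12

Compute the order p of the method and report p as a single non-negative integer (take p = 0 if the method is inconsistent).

b = (-137/84, 11/7, -13/7, 35/12)
c = (0, -6/7, 254/91, 111/14)
Ac = (0, 0, -6/91, 3735/637)
Σ b_i: (-137/84)·1 + 11/7·1 + (-13/7)·1 + 35/12·1 = 1 ✓
b·c: 11/7·(-6/7) + (-13/7)·254/91 + 35/12·111/14 = 6505/392 ≠ 1/2 ⇒ order 1.

1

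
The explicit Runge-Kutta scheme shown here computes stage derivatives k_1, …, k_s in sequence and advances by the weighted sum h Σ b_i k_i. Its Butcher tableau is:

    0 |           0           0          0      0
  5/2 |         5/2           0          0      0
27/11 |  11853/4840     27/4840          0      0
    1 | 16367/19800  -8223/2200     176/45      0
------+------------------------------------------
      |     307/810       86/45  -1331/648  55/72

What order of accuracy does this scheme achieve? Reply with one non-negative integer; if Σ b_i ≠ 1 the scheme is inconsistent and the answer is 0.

4

b = (307/810, 86/45, -1331/648, 55/72)
c = (0, 5/2, 27/11, 1)
Ac = (0, 0, 27/1936, 45/176)
Σ b_i: 307/810·1 + 86/45·1 + (-1331/648)·1 + 55/72·1 = 1 ✓
b·c: 86/45·5/2 + (-1331/648)·27/11 + 55/72·1 = 1/2 ✓
b·c²: 86/45·25/4 + (-1331/648)·729/121 + 55/72·1 = 1/3 ✓
b·Ac: (-1331/648)·27/1936 + 55/72·45/176 = 1/6 ✓
b·c³: 86/45·125/8 + (-1331/648)·19683/1331 + 55/72·1 = 1/4 ✓
b·(c∘Ac): (-1331/648)·729/21296 + 55/72·45/176 = 1/8 ✓
b·Ac²: (-1331/648)·135/3872 + 55/72·357/1760 = 1/12 ✓
b·A²c: 55/72·3/55 = 1/24 ✓; 4 stages ⇒ order 4.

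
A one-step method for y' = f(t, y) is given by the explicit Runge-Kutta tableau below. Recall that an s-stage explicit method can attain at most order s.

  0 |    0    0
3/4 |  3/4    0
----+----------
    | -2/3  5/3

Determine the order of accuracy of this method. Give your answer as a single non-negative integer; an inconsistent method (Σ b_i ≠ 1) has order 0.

b = (-2/3, 5/3)
c = (0, 3/4)
Σ b_i: (-2/3)·1 + 5/3·1 = 1 ✓
b·c: 5/3·3/4 = 5/4 ≠ 1/2 ⇒ order 1.

1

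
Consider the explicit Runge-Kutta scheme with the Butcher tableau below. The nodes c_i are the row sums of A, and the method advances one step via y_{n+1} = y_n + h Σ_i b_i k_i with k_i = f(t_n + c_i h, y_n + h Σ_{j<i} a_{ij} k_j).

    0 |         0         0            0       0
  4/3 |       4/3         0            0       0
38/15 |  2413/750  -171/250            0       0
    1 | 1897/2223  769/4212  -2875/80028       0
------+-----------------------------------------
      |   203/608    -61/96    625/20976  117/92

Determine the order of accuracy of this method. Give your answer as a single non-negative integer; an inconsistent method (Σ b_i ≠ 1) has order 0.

b = (203/608, -61/96, 625/20976, 117/92)
c = (0, 4/3, 38/15, 1)
Ac = (0, 0, -114/125, 107/702)
Σ b_i: 203/608·1 + (-61/96)·1 + 625/20976·1 + 117/92·1 = 1 ✓
b·c: (-61/96)·4/3 + 625/20976·38/15 + 117/92·1 = 1/2 ✓
b·c²: (-61/96)·16/9 + 625/20976·1444/225 + 117/92·1 = 1/3 ✓
b·Ac: 625/20976·(-114/125) + 117/92·107/702 = 1/6 ✓
b·c³: (-61/96)·64/27 + 625/20976·54872/3375 + 117/92·1 = 1/4 ✓
b·(c∘Ac): 625/20976·(-1444/625) + 117/92·107/702 = 1/8 ✓
b·Ac²: 625/20976·(-152/125) + 117/92·11/117 = 1/12 ✓
b·A²c: 117/92·23/702 = 1/24 ✓; 4 stages ⇒ order 4.

4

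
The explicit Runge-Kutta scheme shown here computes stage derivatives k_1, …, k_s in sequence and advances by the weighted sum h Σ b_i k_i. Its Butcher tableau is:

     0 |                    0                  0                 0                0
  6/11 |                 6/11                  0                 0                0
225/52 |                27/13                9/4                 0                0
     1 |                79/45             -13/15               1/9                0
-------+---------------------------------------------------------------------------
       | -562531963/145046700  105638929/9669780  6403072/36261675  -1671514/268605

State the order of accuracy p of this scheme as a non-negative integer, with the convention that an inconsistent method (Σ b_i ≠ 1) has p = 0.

b = (-562531963/145046700, 105638929/9669780, 6403072/36261675, -1671514/268605)
c = (0, 6/11, 225/52, 1)
Ac = (0, 0, 27/22, 23/2860)
Σ b_i: (-562531963/145046700)·1 + 105638929/9669780·1 + 6403072/36261675·1 + (-1671514/268605)·1 = 1 ✓
b·c: 105638929/9669780·6/11 + 6403072/36261675·225/52 + (-1671514/268605)·1 = 1/2 ✓
b·c²: 105638929/9669780·36/121 + 6403072/36261675·50625/2704 + (-1671514/268605)·1 = 1/3 ✓
b·Ac: 6403072/36261675·27/22 + (-1671514/268605)·23/2860 = 1/6 ✓
b·c³: 105638929/9669780·216/1331 + 6403072/36261675·11390625/140608 + (-1671514/268605)·1 = 75704264/7682103 ≠ 1/4 ⇒ order 3.
b·(c∘Ac): 6403072/36261675·6075/1144 + (-1671514/268605)·23/2860 = 26226953/29546550 ≠ 1/8
b·Ac²: 6403072/36261675·81/121 + (-1671514/268605)·2981301/1635920 = -229899517/20485608 ≠ 1/12
b·A²c: (-1671514/268605)·3/22 = -835757/984885 ≠ 1/24

3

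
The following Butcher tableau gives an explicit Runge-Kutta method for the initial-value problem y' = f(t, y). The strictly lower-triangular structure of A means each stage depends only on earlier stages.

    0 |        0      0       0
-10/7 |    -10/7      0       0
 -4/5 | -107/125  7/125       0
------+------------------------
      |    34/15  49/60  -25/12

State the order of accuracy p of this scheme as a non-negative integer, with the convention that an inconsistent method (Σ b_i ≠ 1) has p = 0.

b = (34/15, 49/60, -25/12)
c = (0, -10/7, -4/5)
Ac = (0, 0, -2/25)
Σ b_i: 34/15·1 + 49/60·1 + (-25/12)·1 = 1 ✓
b·c: 49/60·(-10/7) + (-25/12)·(-4/5) = 1/2 ✓
b·c²: 49/60·100/49 + (-25/12)·16/25 = 1/3 ✓
b·Ac: (-25/12)·(-2/25) = 1/6 ✓; 3 stages ⇒ order 3.

3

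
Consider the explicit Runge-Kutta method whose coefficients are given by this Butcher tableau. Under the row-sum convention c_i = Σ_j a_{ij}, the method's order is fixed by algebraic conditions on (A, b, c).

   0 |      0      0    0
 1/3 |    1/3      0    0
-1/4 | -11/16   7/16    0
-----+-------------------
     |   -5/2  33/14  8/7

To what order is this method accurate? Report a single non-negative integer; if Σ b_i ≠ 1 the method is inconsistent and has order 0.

b = (-5/2, 33/14, 8/7)
c = (0, 1/3, -1/4)
Ac = (0, 0, 7/48)
Σ b_i: (-5/2)·1 + 33/14·1 + 8/7·1 = 1 ✓
b·c: 33/14·1/3 + 8/7·(-1/4) = 1/2 ✓
b·c²: 33/14·1/9 + 8/7·1/16 = 1/3 ✓
b·Ac: 8/7·7/48 = 1/6 ✓; 3 stages ⇒ order 3.

3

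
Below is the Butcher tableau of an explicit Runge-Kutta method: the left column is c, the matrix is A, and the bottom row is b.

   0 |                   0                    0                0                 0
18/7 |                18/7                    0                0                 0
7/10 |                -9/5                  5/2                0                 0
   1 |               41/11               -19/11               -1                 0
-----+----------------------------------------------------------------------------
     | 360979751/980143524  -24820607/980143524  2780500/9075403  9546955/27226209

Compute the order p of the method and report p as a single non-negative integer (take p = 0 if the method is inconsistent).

b = (360979751/980143524, -24820607/980143524, 2780500/9075403, 9546955/27226209)
c = (0, 18/7, 7/10, 1)
Ac = (0, 0, 45/7, -3959/770)
Σ b_i: 360979751/980143524·1 + (-24820607/980143524)·1 + 2780500/9075403·1 + 9546955/27226209·1 = 1 ✓
b·c: (-24820607/980143524)·18/7 + 2780500/9075403·7/10 + 9546955/27226209·1 = 1/2 ✓
b·c²: (-24820607/980143524)·324/49 + 2780500/9075403·49/100 + 9546955/27226209·1 = 1/3 ✓
b·Ac: 2780500/9075403·45/7 + 9546955/27226209·(-3959/770) = 1/6 ✓
b·c³: (-24820607/980143524)·5832/343 + 2780500/9075403·343/1000 + 9546955/27226209·1 = 9593321/381166926 ≠ 1/4 ⇒ order 3.
b·(c∘Ac): 2780500/9075403·9/2 + 9546955/27226209·(-3959/770) = -161692679/381166926 ≠ 1/8
b·Ac²: 2780500/9075403·810/49 + 9546955/27226209·(-642011/53900) = 3384484087/3811669260 ≠ 1/12
b·A²c: 9546955/27226209·(-45/7) = -143204325/63527821 ≠ 1/24

3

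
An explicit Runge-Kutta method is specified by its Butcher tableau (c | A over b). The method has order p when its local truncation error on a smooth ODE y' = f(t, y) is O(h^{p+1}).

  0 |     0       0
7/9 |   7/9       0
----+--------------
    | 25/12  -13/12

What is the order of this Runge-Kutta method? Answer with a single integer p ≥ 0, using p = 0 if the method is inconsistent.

b = (25/12, -13/12)
c = (0, 7/9)
Σ b_i: 25/12·1 + (-13/12)·1 = 1 ✓
b·c: (-13/12)·7/9 = -91/108 ≠ 1/2 ⇒ order 1.

1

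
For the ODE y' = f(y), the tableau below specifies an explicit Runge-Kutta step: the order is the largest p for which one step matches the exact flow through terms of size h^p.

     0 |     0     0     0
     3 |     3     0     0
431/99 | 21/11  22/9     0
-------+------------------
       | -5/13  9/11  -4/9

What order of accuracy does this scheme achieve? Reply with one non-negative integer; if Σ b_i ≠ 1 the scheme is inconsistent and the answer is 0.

0

b = (-5/13, 9/11, -4/9)
c = (0, 3, 431/99)
Ac = (0, 0, 22/3)
Σ b_i: (-5/13)·1 + 9/11·1 + (-4/9)·1 = -14/1287 ≠ 1 ⇒ order 0.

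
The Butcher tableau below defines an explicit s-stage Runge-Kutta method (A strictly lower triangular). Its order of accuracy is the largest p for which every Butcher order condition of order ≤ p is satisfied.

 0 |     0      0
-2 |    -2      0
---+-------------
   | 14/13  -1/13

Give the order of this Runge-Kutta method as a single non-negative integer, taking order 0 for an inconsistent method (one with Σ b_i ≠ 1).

1

b = (14/13, -1/13)
c = (0, -2)
Σ b_i: 14/13·1 + (-1/13)·1 = 1 ✓
b·c: (-1/13)·(-2) = 2/13 ≠ 1/2 ⇒ order 1.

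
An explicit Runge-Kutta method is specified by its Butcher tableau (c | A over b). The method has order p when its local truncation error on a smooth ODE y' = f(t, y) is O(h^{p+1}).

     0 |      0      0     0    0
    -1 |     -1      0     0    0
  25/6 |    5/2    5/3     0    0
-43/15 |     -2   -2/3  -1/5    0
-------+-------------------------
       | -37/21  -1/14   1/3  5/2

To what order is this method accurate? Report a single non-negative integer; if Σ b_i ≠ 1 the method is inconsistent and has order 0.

b = (-37/21, -1/14, 1/3, 5/2)
c = (0, -1, 25/6, -43/15)
Ac = (0, 0, -5/3, -1/6)
Σ b_i: (-37/21)·1 + (-1/14)·1 + 1/3·1 + 5/2·1 = 1 ✓
b·c: (-1/14)·(-1) + 1/3·25/6 + 5/2·(-43/15) = -719/126 ≠ 1/2 ⇒ order 1.

1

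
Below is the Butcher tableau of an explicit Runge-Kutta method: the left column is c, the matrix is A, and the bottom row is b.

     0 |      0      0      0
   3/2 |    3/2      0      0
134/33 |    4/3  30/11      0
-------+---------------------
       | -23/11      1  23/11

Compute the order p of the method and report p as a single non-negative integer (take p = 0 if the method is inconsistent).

1

b = (-23/11, 1, 23/11)
c = (0, 3/2, 134/33)
Ac = (0, 0, 45/11)
Σ b_i: (-23/11)·1 + 1·1 + 23/11·1 = 1 ✓
b·c: 1·3/2 + 23/11·134/33 = 7253/726 ≠ 1/2 ⇒ order 1.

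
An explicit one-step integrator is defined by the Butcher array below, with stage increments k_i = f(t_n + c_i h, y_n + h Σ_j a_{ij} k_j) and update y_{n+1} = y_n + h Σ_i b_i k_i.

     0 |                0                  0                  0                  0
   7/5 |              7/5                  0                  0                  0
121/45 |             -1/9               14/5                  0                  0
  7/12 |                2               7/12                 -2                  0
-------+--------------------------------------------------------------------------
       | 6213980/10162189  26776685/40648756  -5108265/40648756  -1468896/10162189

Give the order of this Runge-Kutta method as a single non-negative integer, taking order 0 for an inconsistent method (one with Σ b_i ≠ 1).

3

b = (6213980/10162189, 26776685/40648756, -5108265/40648756, -1468896/10162189)
c = (0, 7/5, 121/45, 7/12)
Ac = (0, 0, 98/25, -821/180)
Σ b_i: 6213980/10162189·1 + 26776685/40648756·1 + (-5108265/40648756)·1 + (-1468896/10162189)·1 = 1 ✓
b·c: 26776685/40648756·7/5 + (-5108265/40648756)·121/45 + (-1468896/10162189)·7/12 = 1/2 ✓
b·c²: 26776685/40648756·49/25 + (-5108265/40648756)·14641/2025 + (-1468896/10162189)·49/144 = 1/3 ✓
b·Ac: (-5108265/40648756)·98/25 + (-1468896/10162189)·(-821/180) = 1/6 ✓
b·c³: 26776685/40648756·343/125 + (-5108265/40648756)·1771561/91125 + (-1468896/10162189)·343/1728 = -168755159/254054725 ≠ 1/4 ⇒ order 3.
b·(c∘Ac): (-5108265/40648756)·11858/1125 + (-1468896/10162189)·(-5747/2160) = -4298683697/4572985050 ≠ 1/8
b·Ac²: (-5108265/40648756)·686/125 + (-1468896/10162189)·(-107867/8100) = 16946039039/13718955150 ≠ 1/12
b·A²c: (-1468896/10162189)·(-196/25) = 287903616/254054725 ≠ 1/24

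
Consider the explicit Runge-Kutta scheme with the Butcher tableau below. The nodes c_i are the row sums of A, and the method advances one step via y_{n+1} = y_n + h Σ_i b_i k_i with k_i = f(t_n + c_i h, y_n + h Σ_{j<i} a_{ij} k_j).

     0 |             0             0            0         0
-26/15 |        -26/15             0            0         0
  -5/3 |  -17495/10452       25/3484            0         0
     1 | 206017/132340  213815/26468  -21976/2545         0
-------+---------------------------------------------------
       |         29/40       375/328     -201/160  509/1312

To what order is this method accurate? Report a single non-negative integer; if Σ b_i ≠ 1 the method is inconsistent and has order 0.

4

b = (29/40, 375/328, -201/160, 509/1312)
c = (0, -26/15, -5/3, 1)
Ac = (0, 0, -5/402, 1189/3054)
Σ b_i: 29/40·1 + 375/328·1 + (-201/160)·1 + 509/1312·1 = 1 ✓
b·c: 375/328·(-26/15) + (-201/160)·(-5/3) + 509/1312·1 = 1/2 ✓
b·c²: 375/328·676/225 + (-201/160)·25/9 + 509/1312·1 = 1/3 ✓
b·Ac: (-201/160)·(-5/402) + 509/1312·1189/3054 = 1/6 ✓
b·c³: 375/328·(-17576/3375) + (-201/160)·(-125/27) + 509/1312·1 = 1/4 ✓
b·(c∘Ac): (-201/160)·25/1206 + 509/1312·1189/3054 = 1/8 ✓
b·Ac²: (-201/160)·13/603 + 509/1312·2173/7635 = 1/12 ✓
b·A²c: 509/1312·164/1527 = 1/24 ✓; 4 stages ⇒ order 4.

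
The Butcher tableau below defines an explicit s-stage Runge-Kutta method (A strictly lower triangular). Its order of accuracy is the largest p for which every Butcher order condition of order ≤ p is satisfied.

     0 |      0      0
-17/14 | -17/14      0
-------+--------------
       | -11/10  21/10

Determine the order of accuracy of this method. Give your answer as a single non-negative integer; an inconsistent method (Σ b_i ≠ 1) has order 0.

1

b = (-11/10, 21/10)
c = (0, -17/14)
Σ b_i: (-11/10)·1 + 21/10·1 = 1 ✓
b·c: 21/10·(-17/14) = -51/20 ≠ 1/2 ⇒ order 1.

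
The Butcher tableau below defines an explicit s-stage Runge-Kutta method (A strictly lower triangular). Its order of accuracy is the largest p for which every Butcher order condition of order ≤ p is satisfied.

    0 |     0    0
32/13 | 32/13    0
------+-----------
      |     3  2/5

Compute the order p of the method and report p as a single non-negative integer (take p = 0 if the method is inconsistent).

b = (3, 2/5)
c = (0, 32/13)
Σ b_i: 3·1 + 2/5·1 = 17/5 ≠ 1 ⇒ order 0.

0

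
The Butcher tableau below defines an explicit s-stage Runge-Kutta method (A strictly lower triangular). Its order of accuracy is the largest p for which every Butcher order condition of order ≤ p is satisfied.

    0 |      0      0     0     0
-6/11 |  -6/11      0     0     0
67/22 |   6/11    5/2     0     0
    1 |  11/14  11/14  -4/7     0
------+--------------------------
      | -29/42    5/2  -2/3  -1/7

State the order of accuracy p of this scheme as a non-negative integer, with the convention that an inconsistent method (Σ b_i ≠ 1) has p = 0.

1

b = (-29/42, 5/2, -2/3, -1/7)
c = (0, -6/11, 67/22, 1)
Ac = (0, 0, -15/11, -167/77)
Σ b_i: (-29/42)·1 + 5/2·1 + (-2/3)·1 + (-1/7)·1 = 1 ✓
b·c: 5/2·(-6/11) + (-2/3)·67/22 + (-1/7)·1 = -817/231 ≠ 1/2 ⇒ order 1.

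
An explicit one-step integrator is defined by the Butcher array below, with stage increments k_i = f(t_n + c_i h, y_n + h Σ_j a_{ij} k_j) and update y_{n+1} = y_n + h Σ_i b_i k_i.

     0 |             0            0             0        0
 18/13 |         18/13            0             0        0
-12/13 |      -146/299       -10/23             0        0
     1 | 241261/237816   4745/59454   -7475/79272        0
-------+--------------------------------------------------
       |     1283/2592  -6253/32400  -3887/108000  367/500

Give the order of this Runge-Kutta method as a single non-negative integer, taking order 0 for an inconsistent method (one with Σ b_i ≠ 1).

4

b = (1283/2592, -6253/32400, -3887/108000, 367/500)
c = (0, 18/13, -12/13, 1)
Ac = (0, 0, -180/299, 145/734)
Σ b_i: 1283/2592·1 + (-6253/32400)·1 + (-3887/108000)·1 + 367/500·1 = 1 ✓
b·c: (-6253/32400)·18/13 + (-3887/108000)·(-12/13) + 367/500·1 = 1/2 ✓
b·c²: (-6253/32400)·324/169 + (-3887/108000)·144/169 + 367/500·1 = 1/3 ✓
b·Ac: (-3887/108000)·(-180/299) + 367/500·145/734 = 1/6 ✓
b·c³: (-6253/32400)·5832/2197 + (-3887/108000)·(-1728/2197) + 367/500·1 = 1/4 ✓
b·(c∘Ac): (-3887/108000)·2160/3887 + 367/500·145/734 = 1/8 ✓
b·Ac²: (-3887/108000)·(-3240/3887) + 367/500·80/1101 = 1/12 ✓
b·A²c: 367/500·125/2202 = 1/24 ✓; 4 stages ⇒ order 4.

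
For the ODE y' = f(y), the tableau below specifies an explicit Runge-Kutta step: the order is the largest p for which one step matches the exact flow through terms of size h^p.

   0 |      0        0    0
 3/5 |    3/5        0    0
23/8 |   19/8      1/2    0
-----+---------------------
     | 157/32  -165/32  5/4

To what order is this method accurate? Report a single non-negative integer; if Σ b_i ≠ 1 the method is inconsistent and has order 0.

b = (157/32, -165/32, 5/4)
c = (0, 3/5, 23/8)
Ac = (0, 0, 3/10)
Σ b_i: 157/32·1 + (-165/32)·1 + 5/4·1 = 1 ✓
b·c: (-165/32)·3/5 + 5/4·23/8 = 1/2 ✓
b·c²: (-165/32)·9/25 + 5/4·529/64 = 10849/1280 ≠ 1/3 ⇒ order 2.
b·Ac: 5/4·3/10 = 3/8 ≠ 1/6

2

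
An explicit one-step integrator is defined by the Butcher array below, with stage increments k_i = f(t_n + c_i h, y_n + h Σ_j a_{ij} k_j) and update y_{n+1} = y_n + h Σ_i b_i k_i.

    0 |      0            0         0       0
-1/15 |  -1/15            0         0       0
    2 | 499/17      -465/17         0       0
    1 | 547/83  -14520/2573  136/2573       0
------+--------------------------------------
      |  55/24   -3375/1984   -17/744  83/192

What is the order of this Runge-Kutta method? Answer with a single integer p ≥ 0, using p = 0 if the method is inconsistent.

b = (55/24, -3375/1984, -17/744, 83/192)
c = (0, -1/15, 2, 1)
Ac = (0, 0, 31/17, 40/83)
Σ b_i: 55/24·1 + (-3375/1984)·1 + (-17/744)·1 + 83/192·1 = 1 ✓
b·c: (-3375/1984)·(-1/15) + (-17/744)·2 + 83/192·1 = 1/2 ✓
b·c²: (-3375/1984)·1/225 + (-17/744)·4 + 83/192·1 = 1/3 ✓
b·Ac: (-17/744)·31/17 + 83/192·40/83 = 1/6 ✓
b·c³: (-3375/1984)·(-1/3375) + (-17/744)·8 + 83/192·1 = 1/4 ✓
b·(c∘Ac): (-17/744)·62/17 + 83/192·40/83 = 1/8 ✓
b·Ac²: (-17/744)·(-31/255) + 83/192·232/1245 = 1/12 ✓
b·A²c: 83/192·8/83 = 1/24 ✓; 4 stages ⇒ order 4.

4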